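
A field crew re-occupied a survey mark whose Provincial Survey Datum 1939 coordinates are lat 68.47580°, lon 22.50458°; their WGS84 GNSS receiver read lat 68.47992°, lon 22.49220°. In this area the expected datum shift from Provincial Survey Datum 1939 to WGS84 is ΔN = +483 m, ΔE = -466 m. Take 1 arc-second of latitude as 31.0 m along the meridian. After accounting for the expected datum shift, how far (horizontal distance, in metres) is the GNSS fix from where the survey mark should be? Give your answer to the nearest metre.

Observed coordinate differences: Δφ = +0.00412°, Δλ = -0.01238°.
Converting to metres (1° lat = 111600 m, cos φ = 0.366894): observed ΔN = 459.8 m, observed ΔE = -506.9 m.
Subtracting the expected shift leaves a residual of 459.8 − (483) = -23.2 m north and -506.9 − (-466) = -40.9 m east.
Residual distance = √((-23.2)² + (-40.9)²) = 47.0 m.

47 m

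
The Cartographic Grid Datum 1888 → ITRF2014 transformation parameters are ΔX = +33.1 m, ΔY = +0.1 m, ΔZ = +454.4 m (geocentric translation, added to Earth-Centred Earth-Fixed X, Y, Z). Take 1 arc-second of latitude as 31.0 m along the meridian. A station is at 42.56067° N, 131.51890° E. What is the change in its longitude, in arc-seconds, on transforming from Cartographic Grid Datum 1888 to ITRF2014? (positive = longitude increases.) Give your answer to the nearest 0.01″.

sin φ = 0.676371, cos φ = 0.736562, sin λ = 0.748737, cos λ = -0.662867.
East component: ΔE = −sin λ·ΔX + cos λ·ΔY = −(0.748737)(33.1) + (-0.662867)(0.1) = -24.85 m.
1° of latitude spans 3600 × 31.00 = 111600 m; at latitude φ, 1° of longitude spans that × cos φ = 82200.3 m, so Δλ = -24.85 / 82200.3 × 3600 = -1.088″.

Δλ = -1.09″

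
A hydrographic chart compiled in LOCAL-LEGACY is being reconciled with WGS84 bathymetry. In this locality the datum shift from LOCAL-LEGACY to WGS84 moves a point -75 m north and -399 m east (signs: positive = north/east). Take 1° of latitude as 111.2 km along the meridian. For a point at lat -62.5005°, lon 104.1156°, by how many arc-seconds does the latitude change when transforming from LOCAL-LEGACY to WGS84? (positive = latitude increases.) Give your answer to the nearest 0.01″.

1° of latitude = 111.2 km, so Δφ = -75.0 / 111200 = -0.0006745° = -2.428″.

Δφ = -2.43″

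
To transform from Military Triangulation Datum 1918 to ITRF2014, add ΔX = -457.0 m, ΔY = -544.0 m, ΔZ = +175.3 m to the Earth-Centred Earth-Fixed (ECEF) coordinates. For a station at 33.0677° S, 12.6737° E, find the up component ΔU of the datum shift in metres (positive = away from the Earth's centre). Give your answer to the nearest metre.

The local up (radial) axis is (cos φ cos λ, cos φ sin λ, sin φ), giving ΔU = -373.647 − 100.021 − 95.649 = -569.32 m.

ΔU = -569 m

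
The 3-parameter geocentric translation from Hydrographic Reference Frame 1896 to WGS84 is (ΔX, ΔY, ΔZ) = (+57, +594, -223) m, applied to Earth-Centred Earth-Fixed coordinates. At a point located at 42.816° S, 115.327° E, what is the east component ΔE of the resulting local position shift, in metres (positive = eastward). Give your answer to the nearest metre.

The local east axis at (φ, λ) is (−sin λ, cos λ, 0), so ΔE = −sin(115.327°)·57 + cos(115.327°)·594 = -305.62 m.

ΔE = -306 m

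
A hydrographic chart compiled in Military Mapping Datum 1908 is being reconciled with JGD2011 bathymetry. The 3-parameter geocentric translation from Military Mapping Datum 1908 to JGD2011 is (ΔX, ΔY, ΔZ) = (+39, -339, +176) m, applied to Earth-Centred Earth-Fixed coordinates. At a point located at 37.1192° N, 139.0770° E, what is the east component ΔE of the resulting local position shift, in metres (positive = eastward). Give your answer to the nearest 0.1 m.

ΔE = 230.6 m

The local east axis at (φ, λ) is (−sin λ, cos λ, 0), so ΔE = −sin(139.0770°)·39 + cos(139.0770°)·(-339) = 230.60 m.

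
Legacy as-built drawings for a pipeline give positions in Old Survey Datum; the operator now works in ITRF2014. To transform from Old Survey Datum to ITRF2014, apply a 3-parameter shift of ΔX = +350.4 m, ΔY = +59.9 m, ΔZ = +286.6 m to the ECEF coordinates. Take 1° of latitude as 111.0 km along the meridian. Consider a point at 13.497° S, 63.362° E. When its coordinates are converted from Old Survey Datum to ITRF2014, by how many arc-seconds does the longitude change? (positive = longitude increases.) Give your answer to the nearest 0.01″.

sin φ = -0.233394, cos φ = 0.972382, sin λ = 0.893857, cos λ = 0.448352.
East component: ΔE = −sin λ·ΔX + cos λ·ΔY = −(0.893857)(350.4) + (0.448352)(59.9) = -286.35 m.
1° of latitude spans 111000 m; at latitude φ, 1° of longitude spans that × cos φ = 107934.4 m, so Δλ = -286.35 / 107934.4 × 3600 = -9.551″.

Δλ = -9.55″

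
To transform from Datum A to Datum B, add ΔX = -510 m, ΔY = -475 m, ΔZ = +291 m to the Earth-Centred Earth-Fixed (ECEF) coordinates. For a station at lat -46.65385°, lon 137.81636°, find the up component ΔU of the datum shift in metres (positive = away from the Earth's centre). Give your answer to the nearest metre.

The local up (radial) axis is (cos φ cos λ, cos φ sin λ, sin φ), giving ΔU = 259.398 − 218.940 − 211.621 = -171.16 m.

ΔU = -171 m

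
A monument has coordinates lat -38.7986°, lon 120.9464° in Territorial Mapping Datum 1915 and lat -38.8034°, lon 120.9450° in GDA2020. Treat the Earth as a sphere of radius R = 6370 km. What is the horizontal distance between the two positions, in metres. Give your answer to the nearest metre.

547 m

Δφ = -38.8034° − -38.7986° = -0.0048°; Δλ = 120.9450° − 120.9464° = -0.0014°.
1° along a meridian = πR/180 = 111177 m.
ΔN = Δφ × 111177 = -533.7 m; ΔE = Δλ × 111177 × cos(-38.7986°) = -0.0014 × 111177 × 0.779353 = -121.3 m.
Distance = √(ΔE² + ΔN²) = √((-121.3)² + (-533.7)²) = 547.3 m.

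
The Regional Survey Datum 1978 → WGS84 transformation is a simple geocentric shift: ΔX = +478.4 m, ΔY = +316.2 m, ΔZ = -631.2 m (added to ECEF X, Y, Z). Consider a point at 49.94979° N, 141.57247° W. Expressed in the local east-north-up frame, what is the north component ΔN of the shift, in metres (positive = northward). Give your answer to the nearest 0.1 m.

ΔN = 31.2 m

The local north axis is (−sin φ cos λ, −sin φ sin λ, cos φ), giving ΔN = 286.884 + 150.437 − 406.151 = 31.17 m.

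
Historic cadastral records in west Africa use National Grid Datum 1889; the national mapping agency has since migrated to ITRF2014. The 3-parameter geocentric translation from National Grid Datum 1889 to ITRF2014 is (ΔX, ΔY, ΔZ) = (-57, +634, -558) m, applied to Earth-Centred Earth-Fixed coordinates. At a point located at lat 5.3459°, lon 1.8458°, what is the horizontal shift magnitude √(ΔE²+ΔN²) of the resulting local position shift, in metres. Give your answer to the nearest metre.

The local east axis at (φ, λ) is (−sin λ, cos λ, 0), so ΔE = −sin(1.8458°)·(-57) + cos(1.8458°)·634 = 635.51 m.
The local north axis is (−sin φ cos λ, −sin φ sin λ, cos φ), giving ΔN = 5.308 − 1.903 − 555.573 = -552.17 m.
Horizontal magnitude = √(ΔE² + ΔN²) = √(635.51² + (-552.17)²) = 841.88 m.

842 m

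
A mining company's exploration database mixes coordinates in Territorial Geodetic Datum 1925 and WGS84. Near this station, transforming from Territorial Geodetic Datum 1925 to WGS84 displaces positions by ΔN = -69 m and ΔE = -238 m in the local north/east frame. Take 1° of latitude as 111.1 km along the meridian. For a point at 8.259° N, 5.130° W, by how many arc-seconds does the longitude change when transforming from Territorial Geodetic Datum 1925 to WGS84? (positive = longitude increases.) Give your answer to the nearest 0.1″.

At latitude 8.259°, cos φ = 0.989629.
1° of longitude at this latitude = 111.1 × cos φ = 109.95 km, so Δλ = -238.0 / 109947.8 = -0.0021647° = -7.793″.

Δλ = -7.8″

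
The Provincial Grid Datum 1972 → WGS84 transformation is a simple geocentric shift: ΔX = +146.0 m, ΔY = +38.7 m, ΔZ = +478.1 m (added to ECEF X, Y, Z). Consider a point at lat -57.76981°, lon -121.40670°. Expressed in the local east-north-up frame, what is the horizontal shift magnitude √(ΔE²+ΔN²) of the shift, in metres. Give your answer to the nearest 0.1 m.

At φ = -57.76981°, λ = -121.40670°: sin φ = -0.845912, cos φ = 0.533322, sin λ = -0.853490, cos λ = -0.521109.
ΔE = −sin λ·ΔX + cos λ·ΔY = −(-0.853490)·(146.0) + (-0.521109)·(38.7) = 104.44 m.
ΔN = −sin φ cos λ·ΔX − sin φ sin λ·ΔY + cos φ·ΔZ = −(-0.845912)(-0.521109)(146.0) − (-0.845912)(-0.853490)(38.7) + (0.533322)(478.1) = 162.68 m.
Horizontal magnitude = √(ΔE² + ΔN²) = √(104.44² + 162.68²) = 193.32 m.

193.3 m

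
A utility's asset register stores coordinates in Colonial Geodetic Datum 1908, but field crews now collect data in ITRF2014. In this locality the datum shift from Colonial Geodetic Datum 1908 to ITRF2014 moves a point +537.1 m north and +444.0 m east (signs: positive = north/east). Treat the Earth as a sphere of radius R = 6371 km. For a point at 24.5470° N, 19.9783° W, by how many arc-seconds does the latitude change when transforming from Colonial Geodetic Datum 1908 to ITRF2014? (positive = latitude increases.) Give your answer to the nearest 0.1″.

Δφ = 17.4″

On a sphere of radius R, 1 rad of latitude = R, so Δφ = ΔN / R = 537.1 / 6371000 = 8.4304e-05 rad = 17.389″.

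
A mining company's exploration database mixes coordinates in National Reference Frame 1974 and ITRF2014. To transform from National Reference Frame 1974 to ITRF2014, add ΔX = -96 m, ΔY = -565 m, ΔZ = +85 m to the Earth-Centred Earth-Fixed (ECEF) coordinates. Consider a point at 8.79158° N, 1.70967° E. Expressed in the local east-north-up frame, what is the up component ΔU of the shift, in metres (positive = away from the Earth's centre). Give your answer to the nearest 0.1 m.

ΔU = -98.5 m

At φ = 8.79158°, λ = 1.70967°: sin φ = 0.152841, cos φ = 0.988251, sin λ = 0.029835, cos λ = 0.999555.
ΔU = cos φ cos λ·ΔX + cos φ sin λ·ΔY + sin φ·ΔZ = (0.988251)(0.999555)(-96) + (0.988251)(0.029835)(-565) + (0.152841)(85) = -98.50 m.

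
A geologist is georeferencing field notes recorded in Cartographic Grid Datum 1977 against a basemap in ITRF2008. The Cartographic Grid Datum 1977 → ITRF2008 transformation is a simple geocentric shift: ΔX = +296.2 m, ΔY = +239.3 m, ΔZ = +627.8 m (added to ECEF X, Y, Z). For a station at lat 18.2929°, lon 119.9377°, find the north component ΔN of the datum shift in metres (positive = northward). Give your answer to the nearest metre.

ΔN = 577 m

At φ = 18.2929°, λ = 119.9377°: sin φ = 0.313875, cos φ = 0.949464, sin λ = 0.866569, cos λ = -0.499058.
ΔN = −sin φ cos λ·ΔX − sin φ sin λ·ΔY + cos φ·ΔZ = −(0.313875)(-0.499058)(296.2) − (0.313875)(0.866569)(239.3) + (0.949464)(627.8) = 577.38 m.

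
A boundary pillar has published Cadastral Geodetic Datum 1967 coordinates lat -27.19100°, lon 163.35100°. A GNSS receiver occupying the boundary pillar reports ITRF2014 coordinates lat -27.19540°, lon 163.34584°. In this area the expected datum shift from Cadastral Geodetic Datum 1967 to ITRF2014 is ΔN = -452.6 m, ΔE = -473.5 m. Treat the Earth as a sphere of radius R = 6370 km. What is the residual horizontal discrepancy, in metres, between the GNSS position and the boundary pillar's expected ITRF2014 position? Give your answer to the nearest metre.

Observed coordinate differences: Δφ = -0.00440°, Δλ = -0.00516°.
Converting to metres (1° lat = 111177 m, cos φ = 0.889488): observed ΔN = -489.2 m, observed ΔE = -510.3 m.
Subtracting the expected shift leaves a residual of -489.2 − (-452.6) = -36.6 m north and -510.3 − (-473.5) = -36.8 m east.
Residual distance = √((-36.6)² + (-36.8)²) = 51.9 m.

52 m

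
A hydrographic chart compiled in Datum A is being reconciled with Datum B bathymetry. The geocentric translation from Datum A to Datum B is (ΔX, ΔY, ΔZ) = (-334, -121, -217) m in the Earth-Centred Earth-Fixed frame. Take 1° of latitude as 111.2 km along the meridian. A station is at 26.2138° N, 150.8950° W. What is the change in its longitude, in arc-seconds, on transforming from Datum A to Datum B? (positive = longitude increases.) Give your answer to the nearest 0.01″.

Δλ = -2.05″

sin φ = 0.441722, cos φ = 0.897152, sin λ = -0.486412, cos λ = -0.873730.
East component: ΔE = −sin λ·ΔX + cos λ·ΔY = −(-0.486412)(-334) + (-0.873730)(-121) = -56.74 m.
1° of latitude spans 111200 m; at latitude φ, 1° of longitude spans that × cos φ = 99763.3 m, so Δλ = -56.74 / 99763.3 × 3600 = -2.047″.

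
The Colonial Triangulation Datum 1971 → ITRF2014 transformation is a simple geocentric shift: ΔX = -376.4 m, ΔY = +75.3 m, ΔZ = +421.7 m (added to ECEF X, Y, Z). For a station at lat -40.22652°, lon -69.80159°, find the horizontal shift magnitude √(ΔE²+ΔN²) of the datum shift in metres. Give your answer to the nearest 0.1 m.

379.6 m

At φ = -40.22652°, λ = -69.80159°: sin φ = -0.645811, cos φ = 0.763497, sin λ = -0.938503, cos λ = 0.345272.
ΔE = −sin λ·ΔX + cos λ·ΔY = −(-0.938503)·(-376.4) + (0.345272)·(75.3) = -327.25 m.
ΔN = −sin φ cos λ·ΔX − sin φ sin λ·ΔY + cos φ·ΔZ = −(-0.645811)(0.345272)(-376.4) − (-0.645811)(-0.938503)(75.3) + (0.763497)(421.7) = 192.40 m.
Horizontal magnitude = √(ΔE² + ΔN²) = √((-327.25)² + 192.40²) = 379.62 m.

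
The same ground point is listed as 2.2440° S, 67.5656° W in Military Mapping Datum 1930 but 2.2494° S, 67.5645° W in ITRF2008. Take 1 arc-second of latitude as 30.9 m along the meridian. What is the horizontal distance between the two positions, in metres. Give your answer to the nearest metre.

Δφ = -2.2494° − -2.2440° = -0.0054°; Δλ = -67.5645° − -67.5656° = +0.0011°.
1° of latitude = 3600 × 30.90 = 111240 m.
ΔN = Δφ × 111240 = -600.7 m; ΔE = Δλ × 111240 × cos(-2.2440°) = +0.0011 × 111240 × 0.999233 = 122.3 m.
Distance = √(ΔE² + ΔN²) = √(122.3² + (-600.7)²) = 613.0 m.

613 m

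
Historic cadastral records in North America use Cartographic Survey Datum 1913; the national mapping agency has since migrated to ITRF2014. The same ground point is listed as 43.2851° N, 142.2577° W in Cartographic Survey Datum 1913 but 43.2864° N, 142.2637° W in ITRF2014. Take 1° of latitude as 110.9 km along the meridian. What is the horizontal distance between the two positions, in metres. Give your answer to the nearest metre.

Δφ = 43.2864° − 43.2851° = +0.0013°; Δλ = -142.2637° − -142.2577° = -0.0060°.
ΔN = Δφ × 110900 = 144.2 m; ΔE = Δλ × 110900 × cos(43.2851°) = -0.0060 × 110900 × 0.727951 = -484.4 m.
Distance = √(ΔE² + ΔN²) = √((-484.4)² + 144.2²) = 505.4 m.

505 m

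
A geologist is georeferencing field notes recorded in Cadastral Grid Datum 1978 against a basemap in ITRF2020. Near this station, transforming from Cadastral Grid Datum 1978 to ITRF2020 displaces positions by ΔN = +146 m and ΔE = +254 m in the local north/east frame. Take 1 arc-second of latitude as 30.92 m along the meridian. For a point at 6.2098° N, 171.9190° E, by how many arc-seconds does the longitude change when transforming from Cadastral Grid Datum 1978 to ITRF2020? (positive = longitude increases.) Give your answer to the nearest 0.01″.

Δλ = 8.26″

At latitude 6.2098°, cos φ = 0.994132.
1″ of longitude at this latitude = 30.92 × cos φ = 30.7386 m, so Δλ = 254.0 / 30.7386 = 8.263″.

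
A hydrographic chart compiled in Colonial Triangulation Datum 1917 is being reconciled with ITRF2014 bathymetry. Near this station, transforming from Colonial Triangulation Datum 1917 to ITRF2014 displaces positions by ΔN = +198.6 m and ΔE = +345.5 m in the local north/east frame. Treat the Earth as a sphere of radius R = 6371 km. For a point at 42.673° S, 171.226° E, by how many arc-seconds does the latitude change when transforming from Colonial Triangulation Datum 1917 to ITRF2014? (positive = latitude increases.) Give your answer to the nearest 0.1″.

Δφ = 6.4″

On a sphere of radius R, 1 rad of latitude = R, so Δφ = ΔN / R = 198.6 / 6371000 = 3.1173e-05 rad = 6.430″.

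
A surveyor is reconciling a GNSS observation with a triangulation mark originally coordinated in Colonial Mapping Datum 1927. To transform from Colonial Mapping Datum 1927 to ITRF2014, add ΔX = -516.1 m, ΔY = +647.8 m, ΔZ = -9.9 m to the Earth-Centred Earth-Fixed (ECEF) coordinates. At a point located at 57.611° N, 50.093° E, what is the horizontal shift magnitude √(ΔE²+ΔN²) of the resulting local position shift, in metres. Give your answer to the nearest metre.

At φ = 57.611°, λ = 50.093°: sin φ = 0.844431, cos φ = 0.535665, sin λ = 0.767087, cos λ = 0.641543.
ΔE = −sin λ·ΔX + cos λ·ΔY = −(0.767087)·(-516.1) + (0.641543)·(647.8) = 811.49 m.
ΔN = −sin φ cos λ·ΔX − sin φ sin λ·ΔY + cos φ·ΔZ = −(0.844431)(0.641543)(-516.1) − (0.844431)(0.767087)(647.8) + (0.535665)(-9.9) = -145.33 m.
Horizontal magnitude = √(ΔE² + ΔN²) = √(811.49² + (-145.33)²) = 824.40 m.

824 m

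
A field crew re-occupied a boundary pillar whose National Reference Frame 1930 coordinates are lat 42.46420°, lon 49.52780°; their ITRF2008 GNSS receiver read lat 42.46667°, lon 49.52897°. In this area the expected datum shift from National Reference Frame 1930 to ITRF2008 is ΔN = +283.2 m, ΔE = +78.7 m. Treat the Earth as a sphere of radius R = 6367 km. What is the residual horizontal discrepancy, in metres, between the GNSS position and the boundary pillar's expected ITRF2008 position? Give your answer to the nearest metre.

19 m

Observed coordinate differences: Δφ = +0.00247°, Δλ = +0.00117°.
Converting to metres (1° lat = 111125 m, cos φ = 0.737699): observed ΔN = 274.5 m, observed ΔE = 95.9 m.
Subtracting the expected shift leaves a residual of 274.5 − (283.2) = -8.7 m north and 95.9 − (78.7) = 17.2 m east.
Residual distance = √((-8.7)² + 17.2²) = 19.3 m.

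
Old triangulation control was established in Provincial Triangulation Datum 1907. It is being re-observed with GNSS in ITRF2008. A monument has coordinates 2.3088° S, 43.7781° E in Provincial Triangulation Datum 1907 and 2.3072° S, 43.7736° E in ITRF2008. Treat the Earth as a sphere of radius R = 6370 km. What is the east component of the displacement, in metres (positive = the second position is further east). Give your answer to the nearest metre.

Δφ = -2.3072° − -2.3088° = +0.0016°; Δλ = 43.7736° − 43.7781° = -0.0045°.
1° along a meridian = πR/180 = 111177 m.
ΔN = Δφ × 111177 = 177.9 m; ΔE = Δλ × 111177 × cos(-2.3088°) = -0.0045 × 111177 × 0.999188 = -499.9 m.

ΔE = -500 m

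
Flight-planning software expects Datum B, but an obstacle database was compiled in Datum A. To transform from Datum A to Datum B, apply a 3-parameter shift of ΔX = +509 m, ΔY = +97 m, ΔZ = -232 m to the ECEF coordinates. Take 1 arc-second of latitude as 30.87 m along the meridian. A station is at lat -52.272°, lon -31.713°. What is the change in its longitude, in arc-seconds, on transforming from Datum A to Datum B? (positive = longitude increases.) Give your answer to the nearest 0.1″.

sin φ = -0.790925, cos φ = 0.611914, sin λ = -0.525665, cos λ = 0.850692.
East component: ΔE = −sin λ·ΔX + cos λ·ΔY = −(-0.525665)(509) + (0.850692)(97) = 350.08 m.
1° of latitude spans 3600 × 30.87 = 111132 m; at latitude φ, 1° of longitude spans that × cos φ = 68003.2 m, so Δλ = 350.08 / 68003.2 × 3600 = 18.533″.

Δλ = 18.5″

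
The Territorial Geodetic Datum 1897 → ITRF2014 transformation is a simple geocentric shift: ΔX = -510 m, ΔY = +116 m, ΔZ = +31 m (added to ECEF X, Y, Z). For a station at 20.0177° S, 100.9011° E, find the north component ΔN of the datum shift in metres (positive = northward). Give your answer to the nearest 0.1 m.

The local north axis is (−sin φ cos λ, −sin φ sin λ, cos φ), giving ΔN = 33.015 + 38.991 + 29.127 = 101.13 m.

ΔN = 101.1 m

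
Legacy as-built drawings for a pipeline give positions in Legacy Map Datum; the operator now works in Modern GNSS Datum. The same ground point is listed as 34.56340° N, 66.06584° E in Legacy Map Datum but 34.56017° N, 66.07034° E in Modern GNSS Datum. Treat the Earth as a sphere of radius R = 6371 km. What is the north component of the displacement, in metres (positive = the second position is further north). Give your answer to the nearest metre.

Δφ = 34.56017° − 34.56340° = -0.00323°; Δλ = 66.07034° − 66.06584° = +0.00450°.
1° along a meridian = πR/180 = 111195 m.
ΔN = Δφ × 111195 = -359.2 m; ΔE = Δλ × 111195 × cos(34.56340°) = +0.00450 × 111195 × 0.823499 = 412.1 m.

ΔN = -359 m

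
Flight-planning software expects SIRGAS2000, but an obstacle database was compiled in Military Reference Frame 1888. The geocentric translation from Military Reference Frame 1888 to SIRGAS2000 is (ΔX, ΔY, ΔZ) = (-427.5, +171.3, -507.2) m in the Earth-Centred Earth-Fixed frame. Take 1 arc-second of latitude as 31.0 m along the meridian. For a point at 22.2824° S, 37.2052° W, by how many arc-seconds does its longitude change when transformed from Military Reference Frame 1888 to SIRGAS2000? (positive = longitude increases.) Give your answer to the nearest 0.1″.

Δλ = -4.3″

sin φ = -0.379172, cos φ = 0.925326, sin λ = -0.604671, cos λ = 0.796475.
East component: ΔE = −sin λ·ΔX + cos λ·ΔY = −(-0.604671)(-427.5) + (0.796475)(171.3) = -122.06 m.
1° of latitude spans 3600 × 31.00 = 111600 m; at latitude φ, 1° of longitude spans that × cos φ = 103266.4 m, so Δλ = -122.06 / 103266.4 × 3600 = -4.255″.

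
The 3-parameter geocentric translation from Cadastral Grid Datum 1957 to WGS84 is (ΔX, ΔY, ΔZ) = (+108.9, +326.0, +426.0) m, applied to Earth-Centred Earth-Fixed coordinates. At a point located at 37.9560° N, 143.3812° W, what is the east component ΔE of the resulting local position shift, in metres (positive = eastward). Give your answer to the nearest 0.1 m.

The local east axis at (φ, λ) is (−sin λ, cos λ, 0), so ΔE = −sin(-143.3812°)·108.9 + cos(-143.3812°)·326.0 = -196.70 m.

ΔE = -196.7 m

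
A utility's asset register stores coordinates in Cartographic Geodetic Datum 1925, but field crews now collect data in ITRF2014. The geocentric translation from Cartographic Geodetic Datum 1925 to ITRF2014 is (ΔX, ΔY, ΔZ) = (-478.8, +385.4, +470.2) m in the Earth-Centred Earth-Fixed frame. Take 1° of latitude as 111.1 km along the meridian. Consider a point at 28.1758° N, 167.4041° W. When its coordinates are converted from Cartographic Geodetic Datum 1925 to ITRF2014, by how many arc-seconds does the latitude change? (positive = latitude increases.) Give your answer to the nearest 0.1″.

sin φ = 0.472178, cos φ = 0.881503, sin λ = -0.218073, cos λ = -0.975932.
North component: ΔN = −sin φ cos λ·ΔX − sin φ sin λ·ΔY + cos φ·ΔZ = −(0.472178)(-0.975932)(-478.8) − (0.472178)(-0.218073)(385.4) + (0.881503)(470.2) = 233.53 m.
1° of latitude spans 111100 m, so Δφ = 233.53 / 111100 × 3600 = 7.567″.

Δφ = 7.6″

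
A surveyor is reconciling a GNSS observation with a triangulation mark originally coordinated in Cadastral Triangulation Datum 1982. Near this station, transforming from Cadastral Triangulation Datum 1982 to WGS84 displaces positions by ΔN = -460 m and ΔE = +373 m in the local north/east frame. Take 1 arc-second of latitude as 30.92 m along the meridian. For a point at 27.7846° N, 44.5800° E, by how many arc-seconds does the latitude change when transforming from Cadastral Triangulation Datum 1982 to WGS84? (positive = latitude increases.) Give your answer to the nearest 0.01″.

Δφ = -14.88″

1″ of latitude = 30.92 m, so Δφ = -460.0 / 30.92 = -14.877″.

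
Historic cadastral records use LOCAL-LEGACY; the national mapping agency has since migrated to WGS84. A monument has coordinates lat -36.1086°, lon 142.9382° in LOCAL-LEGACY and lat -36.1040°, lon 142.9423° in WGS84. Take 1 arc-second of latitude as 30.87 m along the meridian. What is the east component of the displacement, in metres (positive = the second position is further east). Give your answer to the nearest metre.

Δφ = -36.1040° − -36.1086° = +0.0046°; Δλ = 142.9423° − 142.9382° = +0.0041°.
1° of latitude = 3600 × 30.87 = 111132 m.
ΔN = Δφ × 111132 = 511.2 m; ΔE = Δλ × 111132 × cos(-36.1086°) = +0.0041 × 111132 × 0.807901 = 368.1 m.

ΔE = 368 m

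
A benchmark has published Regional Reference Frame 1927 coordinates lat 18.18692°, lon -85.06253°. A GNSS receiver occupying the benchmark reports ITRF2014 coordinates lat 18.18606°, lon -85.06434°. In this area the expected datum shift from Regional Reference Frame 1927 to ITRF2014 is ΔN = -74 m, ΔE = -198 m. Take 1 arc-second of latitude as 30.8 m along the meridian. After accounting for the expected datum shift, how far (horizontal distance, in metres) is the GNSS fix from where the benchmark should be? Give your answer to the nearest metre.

Observed coordinate differences: Δφ = -0.00086°, Δλ = -0.00181°.
Converting to metres (1° lat = 110880 m, cos φ = 0.950043): observed ΔN = -95.4 m, observed ΔE = -190.7 m.
Subtracting the expected shift leaves a residual of -95.4 − (-74) = -21.4 m north and -190.7 − (-198) = 7.3 m east.
Residual distance = √((-21.4)² + 7.3²) = 22.6 m.

23 m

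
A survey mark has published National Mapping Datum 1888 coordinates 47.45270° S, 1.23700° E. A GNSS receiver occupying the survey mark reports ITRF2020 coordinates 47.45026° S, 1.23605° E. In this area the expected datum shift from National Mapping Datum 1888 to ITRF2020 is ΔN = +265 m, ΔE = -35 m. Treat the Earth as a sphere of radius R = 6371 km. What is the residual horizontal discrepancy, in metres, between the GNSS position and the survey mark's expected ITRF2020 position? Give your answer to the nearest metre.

Observed coordinate differences: Δφ = +0.00244°, Δλ = -0.00095°.
Converting to metres (1° lat = 111195 m, cos φ = 0.676199): observed ΔN = 271.3 m, observed ΔE = -71.4 m.
Subtracting the expected shift leaves a residual of 271.3 − (265) = 6.3 m north and -71.4 − (-35) = -36.4 m east.
Residual distance = √(6.3² + (-36.4)²) = 37.0 m.

37 m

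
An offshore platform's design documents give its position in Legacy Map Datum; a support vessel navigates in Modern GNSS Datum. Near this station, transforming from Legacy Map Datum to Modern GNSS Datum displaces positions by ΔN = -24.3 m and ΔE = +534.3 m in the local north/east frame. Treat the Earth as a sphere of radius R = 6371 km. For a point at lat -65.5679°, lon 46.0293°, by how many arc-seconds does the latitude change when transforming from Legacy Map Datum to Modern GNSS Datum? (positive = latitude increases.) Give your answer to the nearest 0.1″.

Δφ = -0.8″

On a sphere of radius R, 1 rad of latitude = R, so Δφ = ΔN / R = -24.3 / 6371000 = -3.8142e-06 rad = -0.787″.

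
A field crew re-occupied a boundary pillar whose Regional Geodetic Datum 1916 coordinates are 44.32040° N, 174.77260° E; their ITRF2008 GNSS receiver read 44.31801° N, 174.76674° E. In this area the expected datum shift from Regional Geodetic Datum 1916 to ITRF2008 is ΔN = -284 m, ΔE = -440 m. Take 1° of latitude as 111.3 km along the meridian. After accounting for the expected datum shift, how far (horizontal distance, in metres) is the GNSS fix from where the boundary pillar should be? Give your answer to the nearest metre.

Observed coordinate differences: Δφ = -0.00239°, Δλ = -0.00586°.
Converting to metres (1° lat = 111300 m, cos φ = 0.715444): observed ΔN = -266.0 m, observed ΔE = -466.6 m.
Subtracting the expected shift leaves a residual of -266.0 − (-284) = 18.0 m north and -466.6 − (-440) = -26.6 m east.
Residual distance = √(18.0² + (-26.6)²) = 32.1 m.

32 m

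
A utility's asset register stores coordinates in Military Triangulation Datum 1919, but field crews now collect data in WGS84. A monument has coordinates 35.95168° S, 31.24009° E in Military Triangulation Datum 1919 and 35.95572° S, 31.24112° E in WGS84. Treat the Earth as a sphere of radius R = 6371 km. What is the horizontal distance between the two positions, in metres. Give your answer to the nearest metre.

Δφ = -35.95572° − -35.95168° = -0.00404°; Δλ = 31.24112° − 31.24009° = +0.00103°.
1° along a meridian = πR/180 = 111195 m.
ΔN = Δφ × 111195 = -449.2 m; ΔE = Δλ × 111195 × cos(-35.95168°) = +0.00103 × 111195 × 0.809512 = 92.7 m.
Distance = √(ΔE² + ΔN²) = √(92.7² + (-449.2)²) = 458.7 m.

459 m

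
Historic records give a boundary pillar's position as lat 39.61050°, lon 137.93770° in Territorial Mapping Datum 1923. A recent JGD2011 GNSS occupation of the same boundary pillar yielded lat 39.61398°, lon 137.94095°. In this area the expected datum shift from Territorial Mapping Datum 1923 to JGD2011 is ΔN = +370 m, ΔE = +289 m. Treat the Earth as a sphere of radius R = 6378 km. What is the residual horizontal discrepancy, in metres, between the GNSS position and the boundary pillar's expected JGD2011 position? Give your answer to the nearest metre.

20 m

Observed coordinate differences: Δφ = +0.00348°, Δλ = +0.00325°.
Converting to metres (1° lat = 111317 m, cos φ = 0.770396): observed ΔN = 387.4 m, observed ΔE = 278.7 m.
Subtracting the expected shift leaves a residual of 387.4 − (370) = 17.4 m north and 278.7 − (289) = -10.3 m east.
Residual distance = √(17.4² + (-10.3)²) = 20.2 m.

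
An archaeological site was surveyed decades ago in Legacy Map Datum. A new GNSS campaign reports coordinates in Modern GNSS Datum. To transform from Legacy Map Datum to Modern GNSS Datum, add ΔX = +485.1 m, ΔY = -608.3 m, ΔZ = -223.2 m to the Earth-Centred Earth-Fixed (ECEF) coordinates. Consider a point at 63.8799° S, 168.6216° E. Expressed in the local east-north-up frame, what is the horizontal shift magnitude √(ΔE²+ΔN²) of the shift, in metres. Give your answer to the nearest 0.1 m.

807.1 m

The local east axis at (φ, λ) is (−sin λ, cos λ, 0), so ΔE = −sin(168.6216°)·485.1 + cos(168.6216°)·(-608.3) = 500.64 m.
The local north axis is (−sin φ cos λ, −sin φ sin λ, cos φ), giving ΔN = -426.998 − 107.754 − 98.265 = -633.02 m.
Horizontal magnitude = √(ΔE² + ΔN²) = √(500.64² + (-633.02)²) = 807.06 m.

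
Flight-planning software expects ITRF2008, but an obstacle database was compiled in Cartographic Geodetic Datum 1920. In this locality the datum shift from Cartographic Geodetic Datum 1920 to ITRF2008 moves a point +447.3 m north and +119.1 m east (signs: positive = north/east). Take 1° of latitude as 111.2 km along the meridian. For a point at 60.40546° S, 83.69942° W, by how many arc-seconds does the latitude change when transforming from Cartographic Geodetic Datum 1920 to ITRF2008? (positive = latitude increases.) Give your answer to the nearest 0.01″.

Δφ = 14.48″

1° of latitude = 111.2 km, so Δφ = 447.3 / 111200 = 0.0040225° = 14.481″.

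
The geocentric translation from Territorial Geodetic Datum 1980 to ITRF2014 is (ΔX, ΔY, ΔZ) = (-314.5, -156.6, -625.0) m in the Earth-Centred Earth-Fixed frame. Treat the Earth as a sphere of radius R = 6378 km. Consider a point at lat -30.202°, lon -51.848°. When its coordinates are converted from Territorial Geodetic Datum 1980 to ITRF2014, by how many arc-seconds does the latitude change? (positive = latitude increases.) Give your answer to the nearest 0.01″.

Δφ = -18.63″

sin φ = -0.503050, cos φ = 0.864257, sin λ = -0.786375, cos λ = 0.617750.
North component: ΔN = −sin φ cos λ·ΔX − sin φ sin λ·ΔY + cos φ·ΔZ = −(-0.503050)(0.617750)(-314.5) − (-0.503050)(-0.786375)(-156.6) + (0.864257)(-625.0) = -575.95 m.
1° of latitude spans πR/180 = 111317 m, so Δφ = -575.95 / 111317 × 3600 = -18.626″.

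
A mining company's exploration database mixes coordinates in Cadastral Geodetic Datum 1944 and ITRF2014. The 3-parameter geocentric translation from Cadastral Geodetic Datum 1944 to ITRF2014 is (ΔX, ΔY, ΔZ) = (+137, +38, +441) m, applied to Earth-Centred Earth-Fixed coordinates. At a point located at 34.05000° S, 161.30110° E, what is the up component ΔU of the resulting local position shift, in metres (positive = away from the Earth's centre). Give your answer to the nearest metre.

ΔU = -344 m

The local up (radial) axis is (cos φ cos λ, cos φ sin λ, sin φ), giving ΔU = -107.520 + 10.094 − 246.923 = -344.35 m.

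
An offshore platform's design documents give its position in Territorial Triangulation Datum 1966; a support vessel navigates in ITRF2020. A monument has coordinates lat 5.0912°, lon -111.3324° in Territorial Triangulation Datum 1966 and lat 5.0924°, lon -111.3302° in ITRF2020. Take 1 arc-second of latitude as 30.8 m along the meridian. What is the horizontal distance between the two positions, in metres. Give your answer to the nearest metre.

Δφ = 5.0924° − 5.0912° = +0.0012°; Δλ = -111.3302° − -111.3324° = +0.0022°.
1° of latitude = 3600 × 30.80 = 110880 m.
ΔN = Δφ × 110880 = 133.1 m; ΔE = Δλ × 110880 × cos(5.0912°) = +0.0022 × 110880 × 0.996055 = 243.0 m.
Distance = √(ΔE² + ΔN²) = √(243.0² + 133.1²) = 277.0 m.

277 m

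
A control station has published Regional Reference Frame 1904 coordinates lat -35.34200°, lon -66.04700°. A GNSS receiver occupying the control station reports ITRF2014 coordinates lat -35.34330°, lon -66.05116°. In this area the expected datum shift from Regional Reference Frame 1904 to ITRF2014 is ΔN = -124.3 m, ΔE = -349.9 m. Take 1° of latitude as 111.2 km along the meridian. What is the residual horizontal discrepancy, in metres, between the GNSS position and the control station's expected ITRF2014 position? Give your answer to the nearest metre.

34 m

Observed coordinate differences: Δφ = -0.00130°, Δλ = -0.00416°.
Converting to metres (1° lat = 111200 m, cos φ = 0.815714): observed ΔN = -144.6 m, observed ΔE = -377.3 m.
Subtracting the expected shift leaves a residual of -144.6 − (-124.3) = -20.3 m north and -377.3 − (-349.9) = -27.4 m east.
Residual distance = √((-20.3)² + (-27.4)²) = 34.1 m.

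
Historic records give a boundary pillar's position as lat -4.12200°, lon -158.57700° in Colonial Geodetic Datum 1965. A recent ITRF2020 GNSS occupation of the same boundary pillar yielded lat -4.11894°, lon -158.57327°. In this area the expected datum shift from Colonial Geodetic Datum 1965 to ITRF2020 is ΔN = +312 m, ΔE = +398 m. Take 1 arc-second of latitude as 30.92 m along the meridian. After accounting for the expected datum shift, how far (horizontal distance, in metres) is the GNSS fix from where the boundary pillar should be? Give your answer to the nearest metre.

33 m

Observed coordinate differences: Δφ = +0.00306°, Δλ = +0.00373°.
Converting to metres (1° lat = 111312 m, cos φ = 0.997413): observed ΔN = 340.6 m, observed ΔE = 414.1 m.
Subtracting the expected shift leaves a residual of 340.6 − (312) = 28.6 m north and 414.1 − (398) = 16.1 m east.
Residual distance = √(28.6² + 16.1²) = 32.8 m.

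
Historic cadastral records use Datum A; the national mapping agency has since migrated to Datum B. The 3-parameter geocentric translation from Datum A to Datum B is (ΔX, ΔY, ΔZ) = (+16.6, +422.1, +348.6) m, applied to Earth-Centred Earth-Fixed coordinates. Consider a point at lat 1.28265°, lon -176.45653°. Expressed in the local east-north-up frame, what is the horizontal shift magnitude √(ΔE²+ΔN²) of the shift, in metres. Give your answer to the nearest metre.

547 m

The local east axis at (φ, λ) is (−sin λ, cos λ, 0), so ΔE = −sin(-176.45653°)·16.6 + cos(-176.45653°)·422.1 = -420.27 m.
The local north axis is (−sin φ cos λ, −sin φ sin λ, cos φ), giving ΔN = 0.371 + 0.584 + 348.513 = 349.47 m.
Horizontal magnitude = √(ΔE² + ΔN²) = √((-420.27)² + 349.47²) = 546.58 m.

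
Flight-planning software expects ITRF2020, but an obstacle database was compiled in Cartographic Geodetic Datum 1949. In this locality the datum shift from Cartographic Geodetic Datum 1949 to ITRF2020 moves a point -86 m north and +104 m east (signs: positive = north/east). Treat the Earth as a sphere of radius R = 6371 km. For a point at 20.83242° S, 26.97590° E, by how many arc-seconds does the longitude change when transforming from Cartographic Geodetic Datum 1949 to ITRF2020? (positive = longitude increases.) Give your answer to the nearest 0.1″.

At latitude -20.83242°, cos φ = 0.934625.
One radian of longitude at latitude φ spans R cos φ, so Δλ = ΔE / (R cos φ) = 104.0 / (6371000 × 0.934625) = 1.7466e-05 rad = 3.603″.

Δλ = 3.6″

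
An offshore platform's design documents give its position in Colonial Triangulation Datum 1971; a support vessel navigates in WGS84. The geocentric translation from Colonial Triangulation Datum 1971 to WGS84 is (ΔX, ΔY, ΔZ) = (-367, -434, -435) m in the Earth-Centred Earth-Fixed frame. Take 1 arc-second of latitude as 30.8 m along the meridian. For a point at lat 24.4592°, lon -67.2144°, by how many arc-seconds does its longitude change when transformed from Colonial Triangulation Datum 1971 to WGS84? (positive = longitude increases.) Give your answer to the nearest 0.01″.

Δλ = -18.06″

sin φ = 0.414045, cos φ = 0.910256, sin λ = -0.921961, cos λ = 0.387284.
East component: ΔE = −sin λ·ΔX + cos λ·ΔY = −(-0.921961)(-367) + (0.387284)(-434) = -506.44 m.
1° of latitude spans 3600 × 30.80 = 110880 m; at latitude φ, 1° of longitude spans that × cos φ = 100929.2 m, so Δλ = -506.44 / 100929.2 × 3600 = -18.064″.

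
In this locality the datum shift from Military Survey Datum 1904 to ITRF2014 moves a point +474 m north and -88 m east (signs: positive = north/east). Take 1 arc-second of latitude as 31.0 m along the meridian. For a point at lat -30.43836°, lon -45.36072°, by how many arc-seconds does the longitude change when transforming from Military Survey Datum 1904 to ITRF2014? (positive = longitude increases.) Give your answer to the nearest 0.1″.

At latitude -30.43836°, cos φ = 0.862175.
1″ of longitude at this latitude = 31.00 × cos φ = 26.7274 m, so Δλ = -88.0 / 26.7274 = -3.292″.

Δλ = -3.3″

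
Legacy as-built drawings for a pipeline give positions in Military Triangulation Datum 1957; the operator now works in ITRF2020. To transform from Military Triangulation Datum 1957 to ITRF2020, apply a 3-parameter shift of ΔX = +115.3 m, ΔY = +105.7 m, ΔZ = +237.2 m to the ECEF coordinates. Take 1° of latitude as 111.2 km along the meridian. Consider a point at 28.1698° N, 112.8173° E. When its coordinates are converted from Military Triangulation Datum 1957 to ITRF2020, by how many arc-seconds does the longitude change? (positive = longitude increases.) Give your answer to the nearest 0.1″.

sin φ = 0.472086, cos φ = 0.881552, sin λ = 0.921746, cos λ = -0.387794.
East component: ΔE = −sin λ·ΔX + cos λ·ΔY = −(0.921746)(115.3) + (-0.387794)(105.7) = -147.27 m.
1° of latitude spans 111200 m; at latitude φ, 1° of longitude spans that × cos φ = 98028.6 m, so Δλ = -147.27 / 98028.6 × 3600 = -5.408″.

Δλ = -5.4″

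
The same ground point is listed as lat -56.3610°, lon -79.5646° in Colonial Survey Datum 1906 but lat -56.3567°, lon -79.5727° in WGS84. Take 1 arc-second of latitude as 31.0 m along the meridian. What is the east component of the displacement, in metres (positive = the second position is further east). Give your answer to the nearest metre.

ΔE = -501 m

Δφ = -56.3567° − -56.3610° = +0.0043°; Δλ = -79.5727° − -79.5646° = -0.0081°.
1° of latitude = 3600 × 31.00 = 111600 m.
ΔN = Δφ × 111600 = 479.9 m; ΔE = Δλ × 111600 × cos(-56.3610°) = -0.0081 × 111600 × 0.553958 = -500.8 m.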